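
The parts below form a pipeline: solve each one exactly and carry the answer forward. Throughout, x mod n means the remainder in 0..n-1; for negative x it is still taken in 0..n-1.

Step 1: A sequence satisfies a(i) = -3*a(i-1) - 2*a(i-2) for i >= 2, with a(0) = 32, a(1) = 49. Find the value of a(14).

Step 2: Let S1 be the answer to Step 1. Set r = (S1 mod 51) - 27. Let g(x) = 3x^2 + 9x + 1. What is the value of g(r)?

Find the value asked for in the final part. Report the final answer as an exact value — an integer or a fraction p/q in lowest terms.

Step 1: a(2) = -3*(49) - 2*(32) = -211; iterating: a(2)=-211, a(3)=535, a(4)=-1183, a(5)=2479, a(6)=-5071, a(7)=10255, a(8)=-20623, a(9)=41359, a(10)=-82831, a(11)=165775, a(12)=-331663, a(13)=663439, a(14)=-1326991; answer -1326991
Step 2: S1 = -1326991; r = 2; 3*(2)^2 + 9*(2)^1 + 1 = (12) + (18) + (1) = 31; answer 31

31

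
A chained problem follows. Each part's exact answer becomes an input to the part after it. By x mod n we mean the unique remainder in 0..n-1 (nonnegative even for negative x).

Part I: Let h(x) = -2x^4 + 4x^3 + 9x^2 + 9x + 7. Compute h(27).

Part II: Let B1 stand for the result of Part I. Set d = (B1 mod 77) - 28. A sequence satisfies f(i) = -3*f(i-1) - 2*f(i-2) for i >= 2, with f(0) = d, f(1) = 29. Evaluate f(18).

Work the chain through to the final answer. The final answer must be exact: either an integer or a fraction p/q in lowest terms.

Part I: -2*(27)^4 + 4*(27)^3 + 9*(27)^2 + 9*(27)^1 + 7 = (-1062882) + (78732) + (6561) + (243) + (7) = -977339; answer -977339
Part II: B1 = -977339; d = -6; f(2) = -3*(29) - 2*(-6) = -75; iterating: f(2)=-75, f(3)=167, f(4)=-351, f(5)=719, f(6)=-1455, f(7)=2927, f(8)=-5871, f(9)=11759, f(10)=-23535, f(11)=47087, f(12)=-94191, f(13)=188399, f(14)=-376815, f(15)=753647, f(16)=-1507311, f(17)=3014639, f(18)=-6029295; answer -6029295

-6029295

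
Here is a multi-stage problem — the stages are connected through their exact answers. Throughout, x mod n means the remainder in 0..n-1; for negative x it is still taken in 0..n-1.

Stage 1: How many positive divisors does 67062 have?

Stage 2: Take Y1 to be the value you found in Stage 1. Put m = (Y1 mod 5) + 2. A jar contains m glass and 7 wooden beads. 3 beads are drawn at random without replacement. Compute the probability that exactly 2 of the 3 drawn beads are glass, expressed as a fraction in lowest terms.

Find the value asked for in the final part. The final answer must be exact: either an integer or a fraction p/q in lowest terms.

7/22

Stage 1: 67062 = 2 * 3 * 11177; number of divisors = (1+1) * (1+1) * (1+1) = 8; answer 8
Stage 2: Y1 = 8; m = 5; total draws C(12,3) = 220; favorable C(5,2)*C(7,1) = 70; P = 7/22; answer 7/22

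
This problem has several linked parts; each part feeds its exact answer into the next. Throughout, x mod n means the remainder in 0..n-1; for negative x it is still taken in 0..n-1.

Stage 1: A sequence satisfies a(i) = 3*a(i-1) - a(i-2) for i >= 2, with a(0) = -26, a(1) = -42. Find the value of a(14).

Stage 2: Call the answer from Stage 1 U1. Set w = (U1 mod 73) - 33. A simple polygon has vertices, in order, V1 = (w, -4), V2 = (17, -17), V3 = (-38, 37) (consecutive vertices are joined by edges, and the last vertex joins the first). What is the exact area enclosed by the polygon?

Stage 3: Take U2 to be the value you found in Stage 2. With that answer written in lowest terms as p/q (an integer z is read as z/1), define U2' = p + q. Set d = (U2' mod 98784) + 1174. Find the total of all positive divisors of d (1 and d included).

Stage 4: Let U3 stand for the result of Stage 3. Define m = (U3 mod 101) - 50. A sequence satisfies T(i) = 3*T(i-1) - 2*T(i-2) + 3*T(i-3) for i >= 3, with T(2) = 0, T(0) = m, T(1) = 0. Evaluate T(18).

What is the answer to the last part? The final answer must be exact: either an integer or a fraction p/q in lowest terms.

-241406649

Stage 1: a(2) = 3*(-42) - 1*(-26) = -100; iterating: a(2)=-100, a(3)=-258, a(4)=-674, a(5)=-1764, a(6)=-4618, a(7)=-12090, a(8)=-31652, a(9)=-82866, a(10)=-216946, a(11)=-567972, a(12)=-1486970, a(13)=-3892938, a(14)=-10191844; answer -10191844
Stage 2: U1 = -10191844; w = 18; cross terms: (18*-17 - 17*-4)=-238, (17*37 - -38*-17)=-17, (-38*-4 - 18*37)=-514; twice the area = |-769| = 769; area = 769/2; answer 769/2
Stage 3: U2 = 769/2; threaded value p + q = 771; d = 1945; 1945 = 5 * 389; sigma = (1 + 5) * (1 + 389) = 6 * 390 = 2340; answer 2340
Stage 4: U3 = 2340; m = -33; T(3) = 3*(0) - 2*(0) + 3*(-33) = -99; iterating: T(3)=-99, T(4)=-297, T(5)=-693, T(6)=-1782, T(7)=-4851, T(8)=-13068, T(9)=-34848, T(10)=-92961, T(11)=-248391, T(12)=-663795, T(13)=-1773486, T(14)=-4738041, T(15)=-12658536, T(16)=-33819984, T(17)=-90357003, T(18)=-241406649; answer -241406649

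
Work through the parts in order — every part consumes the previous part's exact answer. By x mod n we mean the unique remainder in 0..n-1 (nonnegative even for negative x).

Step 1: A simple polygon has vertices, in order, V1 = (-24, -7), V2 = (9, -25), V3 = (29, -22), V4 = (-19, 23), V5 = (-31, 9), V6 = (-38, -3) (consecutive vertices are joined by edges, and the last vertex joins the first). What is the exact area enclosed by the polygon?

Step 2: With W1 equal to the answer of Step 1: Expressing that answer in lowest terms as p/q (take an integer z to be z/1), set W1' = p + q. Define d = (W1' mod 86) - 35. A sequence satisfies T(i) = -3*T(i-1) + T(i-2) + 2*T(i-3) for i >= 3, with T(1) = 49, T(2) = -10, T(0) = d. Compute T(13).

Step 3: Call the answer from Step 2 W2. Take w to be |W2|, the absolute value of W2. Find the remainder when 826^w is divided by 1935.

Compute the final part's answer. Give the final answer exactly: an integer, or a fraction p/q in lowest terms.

Step 1: cross terms: (-24*-25 - 9*-7)=663, (9*-22 - 29*-25)=527, (29*23 - -19*-22)=249, (-19*9 - -31*23)=542, (-31*-3 - -38*9)=435, (-38*-7 - -24*-3)=194; twice the area = |2610| = 2610; area = 1305; answer 1305
Step 2: W1 = 1305; threaded value p + q = 1306; d = -19; T(3) = -3*(-10) + 1*(49) + 2*(-19) = 41; iterating: T(3)=41, T(4)=-35, T(5)=126, T(6)=-331, T(7)=1049, T(8)=-3226, T(9)=10065, T(10)=-31323, T(11)=97582, T(12)=-303939, T(13)=946753; answer 946753
Step 3: W2 = 946753; w = 946753; squarings mod 1935: 826^1=826, 826^2=1156, 826^4=1186, 826^8=1786, 826^16=916, 826^32=1201, 826^64=826, 826^128=1156, 826^256=1186, 826^512=1786, 826^1024=916, 826^2048=1201, 826^4096=826, 826^8192=1156, 826^16384=1186, 826^32768=1786, 826^65536=916, 826^131072=1201, 826^262144=826, 826^524288=1156; 826^946753 = 826^1 * 826^64 * 826^512 * 826^4096 * 826^8192 * 826^16384 * 826^131072 * 826^262144 * 826^524288 = 1906 (mod 1935); answer 1906

1906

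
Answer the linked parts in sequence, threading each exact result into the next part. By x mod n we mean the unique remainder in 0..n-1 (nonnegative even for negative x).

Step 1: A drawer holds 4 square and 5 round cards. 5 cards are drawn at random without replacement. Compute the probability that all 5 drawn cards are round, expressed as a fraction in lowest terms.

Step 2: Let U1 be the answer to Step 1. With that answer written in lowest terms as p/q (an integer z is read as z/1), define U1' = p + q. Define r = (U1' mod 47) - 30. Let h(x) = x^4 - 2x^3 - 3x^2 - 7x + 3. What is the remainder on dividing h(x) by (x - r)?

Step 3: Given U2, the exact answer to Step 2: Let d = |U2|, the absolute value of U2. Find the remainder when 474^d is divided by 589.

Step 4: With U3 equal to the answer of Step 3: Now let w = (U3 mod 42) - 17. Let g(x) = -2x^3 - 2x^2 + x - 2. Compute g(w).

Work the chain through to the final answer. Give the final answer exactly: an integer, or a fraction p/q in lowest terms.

-28778

Step 1: total draws C(9,5) = 126; favorable C(5,5) = 1; P = 1/126; answer 1/126
Step 2: U1 = 1/126; threaded value p + q = 127; r = 3; remainder = value at the root: 1*(3)^4 - 2*(3)^3 - 3*(3)^2 - 7*(3)^1 + 3 = (81) + (-54) + (-27) + (-21) + (3) = -18; answer -18
Step 3: U2 = -18; d = 18; squarings mod 589: 474^1=474, 474^2=267, 474^4=20, 474^8=400, 474^16=381; 474^18 = 474^2 * 474^16 = 419 (mod 589); answer 419
Step 4: U3 = 419; w = 24; -2*(24)^3 - 2*(24)^2 + 1*(24)^1 - 2 = (-27648) + (-1152) + (24) + (-2) = -28778; answer -28778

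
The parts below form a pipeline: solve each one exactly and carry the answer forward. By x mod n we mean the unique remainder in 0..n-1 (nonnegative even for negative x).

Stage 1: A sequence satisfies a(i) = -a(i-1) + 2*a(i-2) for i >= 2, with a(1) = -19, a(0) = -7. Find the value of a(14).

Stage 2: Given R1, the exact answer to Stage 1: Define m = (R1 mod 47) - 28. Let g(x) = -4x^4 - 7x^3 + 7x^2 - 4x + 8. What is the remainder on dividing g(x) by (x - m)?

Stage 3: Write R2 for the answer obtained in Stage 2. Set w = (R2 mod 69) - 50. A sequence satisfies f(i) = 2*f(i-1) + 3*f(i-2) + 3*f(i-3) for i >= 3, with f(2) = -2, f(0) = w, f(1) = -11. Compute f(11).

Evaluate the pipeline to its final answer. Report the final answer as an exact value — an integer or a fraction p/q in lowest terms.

Stage 1: a(2) = -1*(-19) + 2*(-7) = 5; iterating: a(2)=5, a(3)=-43, a(4)=53, a(5)=-139, a(6)=245, a(7)=-523, a(8)=1013, a(9)=-2059, a(10)=4085, a(11)=-8203, a(12)=16373, a(13)=-32779, a(14)=65525; answer 65525
Stage 2: R1 = 65525; m = -21; remainder = value at the root: -4*(-21)^4 - 7*(-21)^3 + 7*(-21)^2 - 4*(-21)^1 + 8 = (-777924) + (64827) + (3087) + (84) + (8) = -709918; answer -709918
Stage 3: R2 = -709918; w = -27; f(3) = 2*(-2) + 3*(-11) + 3*(-27) = -118; iterating: f(3)=-118, f(4)=-275, f(5)=-910, f(6)=-2999, f(7)=-9553, f(8)=-30833, f(9)=-99322, f(10)=-319802, f(11)=-1030069; answer -1030069

-1030069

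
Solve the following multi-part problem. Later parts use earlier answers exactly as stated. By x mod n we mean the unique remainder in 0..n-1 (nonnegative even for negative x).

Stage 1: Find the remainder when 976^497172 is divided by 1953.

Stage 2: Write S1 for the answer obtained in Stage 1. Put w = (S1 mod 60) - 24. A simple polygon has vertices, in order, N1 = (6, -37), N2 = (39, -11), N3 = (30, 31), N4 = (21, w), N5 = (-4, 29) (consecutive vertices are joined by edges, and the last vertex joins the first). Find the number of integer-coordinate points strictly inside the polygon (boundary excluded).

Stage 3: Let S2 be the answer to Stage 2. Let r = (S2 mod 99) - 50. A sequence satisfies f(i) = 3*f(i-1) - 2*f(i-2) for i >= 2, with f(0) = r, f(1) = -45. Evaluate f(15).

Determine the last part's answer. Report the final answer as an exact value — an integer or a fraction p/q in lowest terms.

163785

Stage 1: squarings mod 1953: 976^1=976, 976^2=1465, 976^4=1831, 976^8=1213, 976^16=760, 976^32=1465, 976^64=1831, 976^128=1213, 976^256=760, 976^512=1465, 976^1024=1831, 976^2048=1213, 976^4096=760, 976^8192=1465, 976^16384=1831, 976^32768=1213, 976^65536=760, 976^131072=1465, 976^262144=1831; 976^497172 = 976^4 * 976^16 * 976^512 * 976^1024 * 976^4096 * 976^32768 * 976^65536 * 976^131072 * 976^262144 = 442 (mod 1953); answer 442
Stage 2: S1 = 442; w = -2; cross terms: (6*-11 - 39*-37)=1377, (39*31 - 30*-11)=1539, (30*-2 - 21*31)=-711, (21*29 - -4*-2)=601, (-4*-37 - 6*29)=-26; twice the area = |2780| = 2780; area = 1390; boundary points = 1 + 3 + 3 + 1 + 2 = 10; strictly interior points = area - boundary/2 + 1 = 1386; answer 1386
Stage 3: S2 = 1386; r = -50; f(2) = 3*(-45) - 2*(-50) = -35; iterating: f(2)=-35, f(3)=-15, f(4)=25, f(5)=105, f(6)=265, f(7)=585, f(8)=1225, f(9)=2505, f(10)=5065, f(11)=10185, f(12)=20425, f(13)=40905, f(14)=81865, f(15)=163785; answer 163785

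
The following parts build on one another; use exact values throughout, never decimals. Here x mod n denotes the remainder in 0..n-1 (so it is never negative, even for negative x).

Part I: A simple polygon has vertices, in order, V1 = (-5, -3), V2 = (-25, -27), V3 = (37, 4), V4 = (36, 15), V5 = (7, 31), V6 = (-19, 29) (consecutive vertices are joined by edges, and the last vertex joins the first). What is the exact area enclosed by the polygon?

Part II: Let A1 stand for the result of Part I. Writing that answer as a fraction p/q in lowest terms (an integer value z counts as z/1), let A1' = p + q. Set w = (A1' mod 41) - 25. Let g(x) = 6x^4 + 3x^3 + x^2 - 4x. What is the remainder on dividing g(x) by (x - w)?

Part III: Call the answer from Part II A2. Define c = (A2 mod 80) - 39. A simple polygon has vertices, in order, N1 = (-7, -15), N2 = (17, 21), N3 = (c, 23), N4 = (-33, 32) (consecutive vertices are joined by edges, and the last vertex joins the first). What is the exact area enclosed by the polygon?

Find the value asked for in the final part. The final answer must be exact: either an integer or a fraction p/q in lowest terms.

Part I: cross terms: (-5*-27 - -25*-3)=60, (-25*4 - 37*-27)=899, (37*15 - 36*4)=411, (36*31 - 7*15)=1011, (7*29 - -19*31)=792, (-19*-3 - -5*29)=202; twice the area = |3375| = 3375; area = 3375/2; answer 3375/2
Part II: A1 = 3375/2; threaded value p + q = 3377; w = -10; remainder = value at the root: 6*(-10)^4 + 3*(-10)^3 + 1*(-10)^2 - 4*(-10)^1 = (60000) + (-3000) + (100) + (40) = 57140; answer 57140
Part III: A2 = 57140; c = -19; cross terms: (-7*21 - 17*-15)=108, (17*23 - -19*21)=790, (-19*32 - -33*23)=151, (-33*-15 - -7*32)=719; twice the area = |1768| = 1768; area = 884; answer 884

884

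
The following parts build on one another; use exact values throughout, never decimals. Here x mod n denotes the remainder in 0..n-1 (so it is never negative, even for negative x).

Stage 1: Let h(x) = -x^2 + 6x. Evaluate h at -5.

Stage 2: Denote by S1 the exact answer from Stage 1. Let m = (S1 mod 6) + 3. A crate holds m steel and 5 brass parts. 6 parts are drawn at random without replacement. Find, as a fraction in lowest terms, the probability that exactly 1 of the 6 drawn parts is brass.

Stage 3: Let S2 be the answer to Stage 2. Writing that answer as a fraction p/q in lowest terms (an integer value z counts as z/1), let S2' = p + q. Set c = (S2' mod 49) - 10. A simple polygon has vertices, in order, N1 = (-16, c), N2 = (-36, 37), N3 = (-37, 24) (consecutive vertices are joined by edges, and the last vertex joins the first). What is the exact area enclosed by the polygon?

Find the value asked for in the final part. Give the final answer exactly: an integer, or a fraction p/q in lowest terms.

149

Stage 1: -1*(-5)^2 + 6*(-5)^1 = (-25) + (-30) = -55; answer -55
Stage 2: S1 = -55; m = 8; total draws C(13,6) = 1716; favorable C(5,1)*C(8,5) = 280; P = 70/429; answer 70/429
Stage 3: S2 = 70/429; threaded value p + q = 499; c = -1; cross terms: (-16*37 - -36*-1)=-628, (-36*24 - -37*37)=505, (-37*-1 - -16*24)=421; twice the area = |298| = 298; area = 149; answer 149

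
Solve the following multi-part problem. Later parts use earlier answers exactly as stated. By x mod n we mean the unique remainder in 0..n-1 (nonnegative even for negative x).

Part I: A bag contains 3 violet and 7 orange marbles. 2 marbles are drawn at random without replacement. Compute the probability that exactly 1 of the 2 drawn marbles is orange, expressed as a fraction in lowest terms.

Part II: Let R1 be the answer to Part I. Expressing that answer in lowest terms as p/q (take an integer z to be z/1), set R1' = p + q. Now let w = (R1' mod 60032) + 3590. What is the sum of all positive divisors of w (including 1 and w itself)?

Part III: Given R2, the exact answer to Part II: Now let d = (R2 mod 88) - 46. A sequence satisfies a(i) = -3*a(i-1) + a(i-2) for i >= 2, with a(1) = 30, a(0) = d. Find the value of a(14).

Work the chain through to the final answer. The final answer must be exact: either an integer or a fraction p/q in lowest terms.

Part I: total draws C(10,2) = 45; favorable C(7,1)*C(3,1) = 21; P = 7/15; answer 7/15
Part II: R1 = 7/15; threaded value p + q = 22; w = 3612; 3612 = 2^2 * 3 * 7 * 43; sigma = (1 + 2 + 4) * (1 + 3) * (1 + 7) * (1 + 43) = 7 * 4 * 8 * 44 = 9856; answer 9856
Part III: R2 = 9856; d = -46; a(2) = -3*(30) + 1*(-46) = -136; iterating: a(2)=-136, a(3)=438, a(4)=-1450, a(5)=4788, a(6)=-15814, a(7)=52230, a(8)=-172504, a(9)=569742, a(10)=-1881730, a(11)=6214932, a(12)=-20526526, a(13)=67794510, a(14)=-223910056; answer -223910056

-223910056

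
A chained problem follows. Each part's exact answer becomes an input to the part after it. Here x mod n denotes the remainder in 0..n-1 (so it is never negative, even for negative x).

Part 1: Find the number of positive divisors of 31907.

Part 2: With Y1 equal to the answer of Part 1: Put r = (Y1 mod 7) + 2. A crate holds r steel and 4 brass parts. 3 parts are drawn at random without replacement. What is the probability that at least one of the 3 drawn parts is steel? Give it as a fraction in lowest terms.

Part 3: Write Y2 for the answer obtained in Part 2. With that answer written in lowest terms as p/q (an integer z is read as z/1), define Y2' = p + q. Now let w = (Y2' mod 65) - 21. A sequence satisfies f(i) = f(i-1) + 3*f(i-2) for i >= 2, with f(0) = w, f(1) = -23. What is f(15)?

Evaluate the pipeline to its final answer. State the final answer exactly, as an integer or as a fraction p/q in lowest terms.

Part 1: 31907 is prime, so its only divisors are 1 and 31907; count = 2; answer 2
Part 2: Y1 = 2; r = 4; total draws C(8,3) = 56; complement C(4,3) = 4; favorable 56 - 4 = 52; P = 13/14; answer 13/14
Part 3: Y2 = 13/14; threaded value p + q = 27; w = 6; f(2) = 1*(-23) + 3*(6) = -5; iterating: f(2)=-5, f(3)=-74, f(4)=-89, f(5)=-311, f(6)=-578, f(7)=-1511, f(8)=-3245, f(9)=-7778, f(10)=-17513, f(11)=-40847, f(12)=-93386, f(13)=-215927, f(14)=-496085, f(15)=-1143866; answer -1143866

-1143866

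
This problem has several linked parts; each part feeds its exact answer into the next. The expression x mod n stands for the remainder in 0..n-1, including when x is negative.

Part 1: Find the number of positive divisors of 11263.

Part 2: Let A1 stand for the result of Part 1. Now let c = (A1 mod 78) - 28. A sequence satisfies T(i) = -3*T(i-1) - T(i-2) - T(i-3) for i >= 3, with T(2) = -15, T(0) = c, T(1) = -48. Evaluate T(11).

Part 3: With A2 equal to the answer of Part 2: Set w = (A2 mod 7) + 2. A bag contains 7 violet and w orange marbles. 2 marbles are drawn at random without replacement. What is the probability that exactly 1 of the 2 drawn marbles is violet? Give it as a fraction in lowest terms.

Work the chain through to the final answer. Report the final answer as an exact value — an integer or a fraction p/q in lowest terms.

Part 1: 11263 = 7 * 1609; number of divisors = (1+1) * (1+1) = 4; answer 4
Part 2: A1 = 4; c = -24; T(3) = -3*(-15) - 1*(-48) - 1*(-24) = 117; iterating: T(3)=117, T(4)=-288, T(5)=762, T(6)=-2115, T(7)=5871, T(8)=-16260, T(9)=45024, T(10)=-124683, T(11)=345285; answer 345285
Part 3: A2 = 345285; w = 5; total draws C(12,2) = 66; favorable C(7,1)*C(5,1) = 35; P = 35/66; answer 35/66

35/66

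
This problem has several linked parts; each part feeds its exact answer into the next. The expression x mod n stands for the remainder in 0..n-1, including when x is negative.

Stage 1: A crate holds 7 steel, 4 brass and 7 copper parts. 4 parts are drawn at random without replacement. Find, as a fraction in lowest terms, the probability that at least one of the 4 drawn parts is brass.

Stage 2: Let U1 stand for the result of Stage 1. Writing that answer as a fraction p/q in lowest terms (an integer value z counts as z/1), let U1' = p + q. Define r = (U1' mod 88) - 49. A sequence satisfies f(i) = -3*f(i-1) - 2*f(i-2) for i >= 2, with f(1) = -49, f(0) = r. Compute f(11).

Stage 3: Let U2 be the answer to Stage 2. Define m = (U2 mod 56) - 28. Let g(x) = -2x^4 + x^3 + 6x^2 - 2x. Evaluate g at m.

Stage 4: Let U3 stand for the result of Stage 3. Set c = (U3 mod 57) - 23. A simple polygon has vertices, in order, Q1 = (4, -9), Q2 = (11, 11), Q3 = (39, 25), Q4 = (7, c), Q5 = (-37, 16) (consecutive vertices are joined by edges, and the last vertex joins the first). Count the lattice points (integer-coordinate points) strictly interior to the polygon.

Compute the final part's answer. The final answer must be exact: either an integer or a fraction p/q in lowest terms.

925

Stage 1: total draws C(18,4) = 3060; complement C(14,4) = 1001; favorable 3060 - 1001 = 2059; P = 2059/3060; answer 2059/3060
Stage 2: U1 = 2059/3060; threaded value p + q = 5119; r = -34; f(2) = -3*(-49) - 2*(-34) = 215; iterating: f(2)=215, f(3)=-547, f(4)=1211, f(5)=-2539, f(6)=5195, f(7)=-10507, f(8)=21131, f(9)=-42379, f(10)=84875, f(11)=-169867; answer -169867
Stage 3: U2 = -169867; m = 9; -2*(9)^4 + 1*(9)^3 + 6*(9)^2 - 2*(9)^1 = (-13122) + (729) + (486) + (-18) = -11925; answer -11925
Stage 4: U3 = -11925; c = 22; cross terms: (4*11 - 11*-9)=143, (11*25 - 39*11)=-154, (39*22 - 7*25)=683, (7*16 - -37*22)=926, (-37*-9 - 4*16)=269; twice the area = |1867| = 1867; area = 1867/2; boundary points = 1 + 14 + 1 + 2 + 1 = 19; strictly interior points = area - boundary/2 + 1 = 925; answer 925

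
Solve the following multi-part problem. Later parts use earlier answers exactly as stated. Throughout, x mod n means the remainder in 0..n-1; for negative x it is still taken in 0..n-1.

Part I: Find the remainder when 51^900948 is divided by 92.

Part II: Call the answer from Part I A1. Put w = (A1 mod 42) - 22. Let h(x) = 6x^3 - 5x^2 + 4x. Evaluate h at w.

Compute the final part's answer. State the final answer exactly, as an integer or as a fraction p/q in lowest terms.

Part I: squarings mod 92: 51^1=51, 51^2=25, 51^4=73, 51^8=85, 51^16=49, 51^32=9, 51^64=81, 51^128=29, 51^256=13, 51^512=77, 51^1024=41, 51^2048=25, 51^4096=73, 51^8192=85, 51^16384=49, 51^32768=9, 51^65536=81, 51^131072=29, 51^262144=13, 51^524288=77; 51^900948 = 51^4 * 51^16 * 51^64 * 51^256 * 51^512 * 51^1024 * 51^2048 * 51^4096 * 51^8192 * 51^32768 * 51^65536 * 51^262144 * 51^524288 = 73 (mod 92); answer 73
Part II: A1 = 73; w = 9; 6*(9)^3 - 5*(9)^2 + 4*(9)^1 = (4374) + (-405) + (36) = 4005; answer 4005

4005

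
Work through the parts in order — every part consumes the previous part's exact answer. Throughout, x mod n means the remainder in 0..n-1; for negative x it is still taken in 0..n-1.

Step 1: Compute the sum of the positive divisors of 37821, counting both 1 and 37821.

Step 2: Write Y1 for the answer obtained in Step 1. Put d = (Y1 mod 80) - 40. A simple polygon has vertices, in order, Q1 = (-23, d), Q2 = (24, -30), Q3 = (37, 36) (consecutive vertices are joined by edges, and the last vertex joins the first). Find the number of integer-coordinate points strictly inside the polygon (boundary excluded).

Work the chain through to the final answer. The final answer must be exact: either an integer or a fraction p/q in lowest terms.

1896

Step 1: 37821 = 3 * 7 * 1801; sigma = (1 + 3) * (1 + 7) * (1 + 1801) = 4 * 8 * 1802 = 57664; answer 57664
Step 2: Y1 = 57664; d = 24; cross terms: (-23*-30 - 24*24)=114, (24*36 - 37*-30)=1974, (37*24 - -23*36)=1716; twice the area = |3804| = 3804; area = 1902; boundary points = 1 + 1 + 12 = 14; strictly interior points = area - boundary/2 + 1 = 1896; answer 1896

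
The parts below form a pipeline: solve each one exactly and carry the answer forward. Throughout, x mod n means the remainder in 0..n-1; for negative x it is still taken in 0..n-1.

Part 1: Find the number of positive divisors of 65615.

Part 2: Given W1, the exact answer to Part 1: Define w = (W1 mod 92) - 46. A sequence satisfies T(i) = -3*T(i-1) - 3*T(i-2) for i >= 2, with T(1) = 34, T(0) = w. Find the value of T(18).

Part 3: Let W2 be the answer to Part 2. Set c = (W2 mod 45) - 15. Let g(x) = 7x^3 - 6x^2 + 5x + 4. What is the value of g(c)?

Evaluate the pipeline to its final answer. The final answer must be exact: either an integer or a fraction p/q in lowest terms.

-1754

Part 1: 65615 = 5 * 11 * 1193; number of divisors = (1+1) * (1+1) * (1+1) = 8; answer 8
Part 2: W1 = 8; w = -38; T(2) = -3*(34) - 3*(-38) = 12; iterating: T(2)=12, T(3)=-138, T(4)=378, T(5)=-720, T(6)=1026, T(7)=-918, T(8)=-324, T(9)=3726, T(10)=-10206, T(11)=19440, T(12)=-27702, T(13)=24786, T(14)=8748, T(15)=-100602, T(16)=275562, T(17)=-524880, T(18)=747954; answer 747954
Part 3: W2 = 747954; c = -6; 7*(-6)^3 - 6*(-6)^2 + 5*(-6)^1 + 4 = (-1512) + (-216) + (-30) + (4) = -1754; answer -1754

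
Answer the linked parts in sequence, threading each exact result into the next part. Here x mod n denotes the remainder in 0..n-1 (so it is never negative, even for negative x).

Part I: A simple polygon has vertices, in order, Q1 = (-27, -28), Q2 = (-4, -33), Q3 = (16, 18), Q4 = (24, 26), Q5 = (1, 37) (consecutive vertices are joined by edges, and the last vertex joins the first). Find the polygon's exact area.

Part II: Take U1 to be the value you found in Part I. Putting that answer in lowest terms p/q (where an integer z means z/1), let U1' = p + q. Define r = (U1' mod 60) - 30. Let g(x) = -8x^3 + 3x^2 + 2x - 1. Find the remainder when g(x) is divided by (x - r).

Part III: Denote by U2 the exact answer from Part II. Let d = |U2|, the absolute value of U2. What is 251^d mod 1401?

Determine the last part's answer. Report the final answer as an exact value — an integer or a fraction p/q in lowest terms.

Part I: cross terms: (-27*-33 - -4*-28)=779, (-4*18 - 16*-33)=456, (16*26 - 24*18)=-16, (24*37 - 1*26)=862, (1*-28 - -27*37)=971; twice the area = |3052| = 3052; area = 1526; answer 1526
Part II: U1 = 1526; threaded value p + q = 1527; r = -3; remainder = value at the root: -8*(-3)^3 + 3*(-3)^2 + 2*(-3)^1 - 1 = (216) + (27) + (-6) + (-1) = 236; answer 236
Part III: U2 = 236; d = 236; squarings mod 1401: 251^1=251, 251^2=1357, 251^4=535, 251^8=421, 251^16=715, 251^32=1261, 251^64=1387, 251^128=196; 251^236 = 251^4 * 251^8 * 251^32 * 251^64 * 251^128 = 631 (mod 1401); answer 631

631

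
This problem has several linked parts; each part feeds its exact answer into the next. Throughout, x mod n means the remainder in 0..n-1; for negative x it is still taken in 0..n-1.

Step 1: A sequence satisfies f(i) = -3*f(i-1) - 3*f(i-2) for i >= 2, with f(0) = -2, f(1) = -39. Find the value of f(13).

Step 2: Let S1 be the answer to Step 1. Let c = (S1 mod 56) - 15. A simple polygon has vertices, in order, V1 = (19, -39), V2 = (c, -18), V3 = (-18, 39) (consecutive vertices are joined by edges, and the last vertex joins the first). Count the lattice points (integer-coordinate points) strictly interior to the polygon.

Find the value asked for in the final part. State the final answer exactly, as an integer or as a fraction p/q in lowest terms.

274

Step 1: f(2) = -3*(-39) - 3*(-2) = 123; iterating: f(2)=123, f(3)=-252, f(4)=387, f(5)=-405, f(6)=54, f(7)=1053, f(8)=-3321, f(9)=6804, f(10)=-10449, f(11)=10935, f(12)=-1458, f(13)=-28431; answer -28431
Step 2: S1 = -28431; c = 2; cross terms: (19*-18 - 2*-39)=-264, (2*39 - -18*-18)=-246, (-18*-39 - 19*39)=-39; twice the area = |-549| = 549; area = 549/2; boundary points = 1 + 1 + 1 = 3; strictly interior points = area - boundary/2 + 1 = 274; answer 274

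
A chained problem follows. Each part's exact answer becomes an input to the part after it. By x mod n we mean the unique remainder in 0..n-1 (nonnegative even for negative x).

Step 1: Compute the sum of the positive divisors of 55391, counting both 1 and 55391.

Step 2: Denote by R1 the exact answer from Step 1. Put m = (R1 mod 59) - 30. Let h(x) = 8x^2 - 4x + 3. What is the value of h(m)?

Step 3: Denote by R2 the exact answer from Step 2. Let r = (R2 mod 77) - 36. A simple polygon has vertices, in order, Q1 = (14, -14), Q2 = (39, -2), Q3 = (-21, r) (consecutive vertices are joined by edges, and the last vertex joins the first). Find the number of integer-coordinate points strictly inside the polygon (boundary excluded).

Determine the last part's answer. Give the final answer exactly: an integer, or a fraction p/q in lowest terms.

Step 1: 55391 = 7 * 41 * 193; sigma = (1 + 7) * (1 + 41) * (1 + 193) = 8 * 42 * 194 = 65184; answer 65184
Step 2: R1 = 65184; m = 18; 8*(18)^2 - 4*(18)^1 + 3 = (2592) + (-72) + (3) = 2523; answer 2523
Step 3: R2 = 2523; r = 23; cross terms: (14*-2 - 39*-14)=518, (39*23 - -21*-2)=855, (-21*-14 - 14*23)=-28; twice the area = |1345| = 1345; area = 1345/2; boundary points = 1 + 5 + 1 = 7; strictly interior points = area - boundary/2 + 1 = 670; answer 670

670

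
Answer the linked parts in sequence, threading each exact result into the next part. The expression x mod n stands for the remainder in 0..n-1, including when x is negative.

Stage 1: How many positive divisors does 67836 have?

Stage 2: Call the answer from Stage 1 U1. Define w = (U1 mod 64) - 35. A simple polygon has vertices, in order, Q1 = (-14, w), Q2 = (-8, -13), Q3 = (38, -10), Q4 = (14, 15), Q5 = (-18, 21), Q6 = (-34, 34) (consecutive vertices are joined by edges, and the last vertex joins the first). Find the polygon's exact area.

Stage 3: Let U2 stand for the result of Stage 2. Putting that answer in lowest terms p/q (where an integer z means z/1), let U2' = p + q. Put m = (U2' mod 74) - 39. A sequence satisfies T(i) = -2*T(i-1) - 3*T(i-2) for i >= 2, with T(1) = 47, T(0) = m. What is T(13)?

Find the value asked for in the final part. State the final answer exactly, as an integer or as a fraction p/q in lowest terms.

-21337

Stage 1: 67836 = 2^2 * 3 * 5653; number of divisors = (2+1) * (1+1) * (1+1) = 12; answer 12
Stage 2: U1 = 12; w = -23; cross terms: (-14*-13 - -8*-23)=-2, (-8*-10 - 38*-13)=574, (38*15 - 14*-10)=710, (14*21 - -18*15)=564, (-18*34 - -34*21)=102, (-34*-23 - -14*34)=1258; twice the area = |3206| = 3206; area = 1603; answer 1603
Stage 3: U2 = 1603; threaded value p + q = 1604; m = 11; T(2) = -2*(47) - 3*(11) = -127; iterating: T(2)=-127, T(3)=113, T(4)=155, T(5)=-649, T(6)=833, T(7)=281, T(8)=-3061, T(9)=5279, T(10)=-1375, T(11)=-13087, T(12)=30299, T(13)=-21337; answer -21337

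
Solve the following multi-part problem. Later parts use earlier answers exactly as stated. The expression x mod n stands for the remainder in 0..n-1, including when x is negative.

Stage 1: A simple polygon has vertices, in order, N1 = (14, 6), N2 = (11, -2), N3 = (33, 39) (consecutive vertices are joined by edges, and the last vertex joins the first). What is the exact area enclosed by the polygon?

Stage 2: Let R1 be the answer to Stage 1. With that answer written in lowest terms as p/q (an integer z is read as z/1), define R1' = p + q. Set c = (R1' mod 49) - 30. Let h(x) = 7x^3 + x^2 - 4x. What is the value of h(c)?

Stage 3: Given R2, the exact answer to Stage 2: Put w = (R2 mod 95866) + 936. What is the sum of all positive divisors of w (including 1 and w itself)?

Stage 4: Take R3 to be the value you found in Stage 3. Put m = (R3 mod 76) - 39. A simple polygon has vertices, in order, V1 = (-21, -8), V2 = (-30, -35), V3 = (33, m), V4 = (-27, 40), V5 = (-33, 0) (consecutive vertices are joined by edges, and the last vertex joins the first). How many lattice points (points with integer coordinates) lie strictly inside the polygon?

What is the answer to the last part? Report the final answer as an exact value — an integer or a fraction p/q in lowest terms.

Stage 1: cross terms: (14*-2 - 11*6)=-94, (11*39 - 33*-2)=495, (33*6 - 14*39)=-348; twice the area = |53| = 53; area = 53/2; answer 53/2
Stage 2: R1 = 53/2; threaded value p + q = 55; c = -24; 7*(-24)^3 + 1*(-24)^2 - 4*(-24)^1 = (-96768) + (576) + (96) = -96096; answer -96096
Stage 3: R2 = -96096; w = 96572; 96572 = 2^2 * 7 * 3449; sigma = (1 + 2 + 4) * (1 + 7) * (1 + 3449) = 7 * 8 * 3450 = 193200; answer 193200
Stage 4: R3 = 193200; m = -31; cross terms: (-21*-35 - -30*-8)=495, (-30*-31 - 33*-35)=2085, (33*40 - -27*-31)=483, (-27*0 - -33*40)=1320, (-33*-8 - -21*0)=264; twice the area = |4647| = 4647; area = 4647/2; boundary points = 9 + 1 + 1 + 2 + 4 = 17; strictly interior points = area - boundary/2 + 1 = 2316; answer 2316

2316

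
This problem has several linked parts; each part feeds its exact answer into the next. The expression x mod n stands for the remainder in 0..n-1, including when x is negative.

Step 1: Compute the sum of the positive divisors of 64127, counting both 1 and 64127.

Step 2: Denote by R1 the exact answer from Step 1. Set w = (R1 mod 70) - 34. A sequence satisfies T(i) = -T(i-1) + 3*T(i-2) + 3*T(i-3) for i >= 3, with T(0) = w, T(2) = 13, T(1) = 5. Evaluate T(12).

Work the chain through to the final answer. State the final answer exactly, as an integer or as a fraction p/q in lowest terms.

Step 1: 64127 = 7 * 9161; sigma = (1 + 7) * (1 + 9161) = 8 * 9162 = 73296; answer 73296
Step 2: R1 = 73296; w = -28; T(3) = -1*(13) + 3*(5) + 3*(-28) = -82; iterating: T(3)=-82, T(4)=136, T(5)=-343, T(6)=505, T(7)=-1126, T(8)=1612, T(9)=-3475, T(10)=4933, T(11)=-10522, T(12)=14896; answer 14896

14896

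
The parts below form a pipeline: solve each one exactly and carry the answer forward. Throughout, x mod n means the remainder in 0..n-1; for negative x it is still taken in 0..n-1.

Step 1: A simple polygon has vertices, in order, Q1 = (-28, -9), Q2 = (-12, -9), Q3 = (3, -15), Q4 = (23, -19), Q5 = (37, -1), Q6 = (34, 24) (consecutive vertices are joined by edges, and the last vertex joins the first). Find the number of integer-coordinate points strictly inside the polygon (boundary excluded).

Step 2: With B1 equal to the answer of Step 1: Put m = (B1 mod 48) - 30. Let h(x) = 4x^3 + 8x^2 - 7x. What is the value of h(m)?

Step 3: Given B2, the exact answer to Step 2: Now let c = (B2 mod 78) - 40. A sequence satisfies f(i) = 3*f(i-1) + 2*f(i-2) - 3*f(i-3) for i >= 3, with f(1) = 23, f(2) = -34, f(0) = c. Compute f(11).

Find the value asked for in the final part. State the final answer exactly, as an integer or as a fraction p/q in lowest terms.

-2420744

Step 1: cross terms: (-28*-9 - -12*-9)=144, (-12*-15 - 3*-9)=207, (3*-19 - 23*-15)=288, (23*-1 - 37*-19)=680, (37*24 - 34*-1)=922, (34*-9 - -28*24)=366; twice the area = |2607| = 2607; area = 2607/2; boundary points = 16 + 3 + 4 + 2 + 1 + 1 = 27; strictly interior points = area - boundary/2 + 1 = 1291; answer 1291
Step 2: B1 = 1291; m = 13; 4*(13)^3 + 8*(13)^2 - 7*(13)^1 = (8788) + (1352) + (-91) = 10049; answer 10049
Step 3: B2 = 10049; c = 25; f(3) = 3*(-34) + 2*(23) - 3*(25) = -131; iterating: f(3)=-131, f(4)=-530, f(5)=-1750, f(6)=-5917, f(7)=-19661, f(8)=-65567, f(9)=-218272, f(10)=-726967, f(11)=-2420744; answer -2420744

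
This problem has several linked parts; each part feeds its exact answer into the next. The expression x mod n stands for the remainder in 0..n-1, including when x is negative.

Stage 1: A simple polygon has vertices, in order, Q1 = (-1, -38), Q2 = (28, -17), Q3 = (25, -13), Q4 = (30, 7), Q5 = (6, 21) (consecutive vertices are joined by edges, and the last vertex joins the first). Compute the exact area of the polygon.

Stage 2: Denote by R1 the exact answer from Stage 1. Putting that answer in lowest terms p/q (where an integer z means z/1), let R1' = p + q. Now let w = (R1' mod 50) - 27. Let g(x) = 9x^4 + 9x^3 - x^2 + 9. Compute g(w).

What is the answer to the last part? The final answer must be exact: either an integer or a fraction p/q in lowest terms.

Stage 1: cross terms: (-1*-17 - 28*-38)=1081, (28*-13 - 25*-17)=61, (25*7 - 30*-13)=565, (30*21 - 6*7)=588, (6*-38 - -1*21)=-207; twice the area = |2088| = 2088; area = 1044; answer 1044
Stage 2: R1 = 1044; threaded value p + q = 1045; w = 18; 9*(18)^4 + 9*(18)^3 - 1*(18)^2 + 9 = (944784) + (52488) + (-324) + (9) = 996957; answer 996957

996957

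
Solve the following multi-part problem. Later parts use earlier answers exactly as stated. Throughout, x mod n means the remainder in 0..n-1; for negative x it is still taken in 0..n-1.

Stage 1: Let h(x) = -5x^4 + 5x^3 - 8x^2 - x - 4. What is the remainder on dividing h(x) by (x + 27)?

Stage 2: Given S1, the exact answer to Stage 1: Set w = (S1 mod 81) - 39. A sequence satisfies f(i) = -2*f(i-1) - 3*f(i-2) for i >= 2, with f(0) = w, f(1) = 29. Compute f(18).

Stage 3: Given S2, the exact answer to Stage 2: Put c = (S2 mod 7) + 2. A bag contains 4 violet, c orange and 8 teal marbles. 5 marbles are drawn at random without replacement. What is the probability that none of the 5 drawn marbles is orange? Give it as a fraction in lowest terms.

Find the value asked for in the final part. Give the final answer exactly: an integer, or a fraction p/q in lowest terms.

24/91

Stage 1: remainder = value at the root: -5*(-27)^4 + 5*(-27)^3 - 8*(-27)^2 - 1*(-27)^1 - 4 = (-2657205) + (-98415) + (-5832) + (27) + (-4) = -2761429; answer -2761429
Stage 2: S1 = -2761429; w = -16; f(2) = -2*(29) - 3*(-16) = -10; iterating: f(2)=-10, f(3)=-67, f(4)=164, f(5)=-127, f(6)=-238, f(7)=857, f(8)=-1000, f(9)=-571, f(10)=4142, f(11)=-6571, f(12)=716, f(13)=18281, f(14)=-38710, f(15)=22577, f(16)=70976, f(17)=-209683, f(18)=206438; answer 206438
Stage 3: S2 = 206438; c = 3; total draws C(15,5) = 3003; favorable C(12,5) = 792; P = 24/91; answer 24/91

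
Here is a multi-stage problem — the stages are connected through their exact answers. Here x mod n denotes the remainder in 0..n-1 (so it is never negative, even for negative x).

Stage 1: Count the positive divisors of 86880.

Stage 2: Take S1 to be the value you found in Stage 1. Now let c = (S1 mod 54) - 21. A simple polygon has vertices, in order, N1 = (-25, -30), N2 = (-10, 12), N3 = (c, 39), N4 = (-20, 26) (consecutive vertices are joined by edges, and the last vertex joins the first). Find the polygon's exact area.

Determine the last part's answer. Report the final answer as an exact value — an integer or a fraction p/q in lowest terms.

709

Stage 1: 86880 = 2^5 * 3 * 5 * 181; number of divisors = (5+1) * (1+1) * (1+1) * (1+1) = 48; answer 48
Stage 2: S1 = 48; c = 27; cross terms: (-25*12 - -10*-30)=-600, (-10*39 - 27*12)=-714, (27*26 - -20*39)=1482, (-20*-30 - -25*26)=1250; twice the area = |1418| = 1418; area = 709; answer 709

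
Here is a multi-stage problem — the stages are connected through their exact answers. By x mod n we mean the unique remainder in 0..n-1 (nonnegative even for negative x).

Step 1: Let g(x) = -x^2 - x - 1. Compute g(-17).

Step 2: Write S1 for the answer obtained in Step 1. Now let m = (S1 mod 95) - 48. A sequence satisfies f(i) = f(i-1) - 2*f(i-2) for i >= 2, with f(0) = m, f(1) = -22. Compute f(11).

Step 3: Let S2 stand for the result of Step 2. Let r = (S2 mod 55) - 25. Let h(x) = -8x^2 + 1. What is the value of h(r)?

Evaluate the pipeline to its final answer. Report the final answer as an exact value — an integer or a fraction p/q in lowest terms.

-71

Step 1: -1*(-17)^2 - 1*(-17)^1 - 1 = (-289) + (17) + (-1) = -273; answer -273
Step 2: S1 = -273; m = -36; f(2) = 1*(-22) - 2*(-36) = 50; iterating: f(2)=50, f(3)=94, f(4)=-6, f(5)=-194, f(6)=-182, f(7)=206, f(8)=570, f(9)=158, f(10)=-982, f(11)=-1298; answer -1298
Step 3: S2 = -1298; r = -3; -8*(-3)^2 + 1 = (-72) + (1) = -71; answer -71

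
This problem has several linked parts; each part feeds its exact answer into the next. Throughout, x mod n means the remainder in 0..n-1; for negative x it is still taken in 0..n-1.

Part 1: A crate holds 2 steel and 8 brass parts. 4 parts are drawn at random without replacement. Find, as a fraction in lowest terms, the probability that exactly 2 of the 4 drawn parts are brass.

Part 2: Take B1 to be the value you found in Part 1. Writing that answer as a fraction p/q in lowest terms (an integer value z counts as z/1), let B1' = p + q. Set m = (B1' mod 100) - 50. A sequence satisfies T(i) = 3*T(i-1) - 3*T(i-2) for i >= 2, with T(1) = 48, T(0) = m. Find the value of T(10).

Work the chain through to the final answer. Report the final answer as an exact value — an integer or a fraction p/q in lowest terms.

Part 1: total draws C(10,4) = 210; favorable C(8,2)*C(2,2) = 28; P = 2/15; answer 2/15
Part 2: B1 = 2/15; threaded value p + q = 17; m = -33; T(2) = 3*(48) - 3*(-33) = 243; iterating: T(2)=243, T(3)=585, T(4)=1026, T(5)=1323, T(6)=891, T(7)=-1296, T(8)=-6561, T(9)=-15795, T(10)=-27702; answer -27702

-27702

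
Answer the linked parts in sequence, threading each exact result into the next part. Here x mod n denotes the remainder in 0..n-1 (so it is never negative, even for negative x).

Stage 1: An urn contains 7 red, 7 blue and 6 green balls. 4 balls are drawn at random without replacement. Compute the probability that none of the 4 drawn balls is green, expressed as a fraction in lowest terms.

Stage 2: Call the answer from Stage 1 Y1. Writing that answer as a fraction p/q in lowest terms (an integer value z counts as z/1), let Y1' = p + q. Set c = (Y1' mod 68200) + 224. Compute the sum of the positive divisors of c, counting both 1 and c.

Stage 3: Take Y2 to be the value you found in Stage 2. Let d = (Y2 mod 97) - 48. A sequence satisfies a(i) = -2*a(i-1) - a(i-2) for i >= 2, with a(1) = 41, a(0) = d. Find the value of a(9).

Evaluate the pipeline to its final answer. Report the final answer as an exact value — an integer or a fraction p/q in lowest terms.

Stage 1: total draws C(20,4) = 4845; favorable C(14,4) = 1001; P = 1001/4845; answer 1001/4845
Stage 2: Y1 = 1001/4845; threaded value p + q = 5846; c = 6070; 6070 = 2 * 5 * 607; sigma = (1 + 2) * (1 + 5) * (1 + 607) = 3 * 6 * 608 = 10944; answer 10944
Stage 3: Y2 = 10944; d = 32; a(2) = -2*(41) - 1*(32) = -114; iterating: a(2)=-114, a(3)=187, a(4)=-260, a(5)=333, a(6)=-406, a(7)=479, a(8)=-552, a(9)=625; answer 625

625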